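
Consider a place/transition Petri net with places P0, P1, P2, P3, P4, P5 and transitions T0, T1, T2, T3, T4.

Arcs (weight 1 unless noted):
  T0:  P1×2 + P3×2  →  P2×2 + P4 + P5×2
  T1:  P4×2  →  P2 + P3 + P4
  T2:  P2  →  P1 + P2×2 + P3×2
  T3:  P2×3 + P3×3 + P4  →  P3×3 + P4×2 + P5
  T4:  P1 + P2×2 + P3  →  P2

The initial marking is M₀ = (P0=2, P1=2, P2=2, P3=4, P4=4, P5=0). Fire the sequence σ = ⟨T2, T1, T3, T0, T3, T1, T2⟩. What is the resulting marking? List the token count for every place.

step 1: fire T2:  (P0=2, P1=2, P2=2, P3=4, P4=4, P5=0) → (P0=2, P1=3, P2=3, P3=6, P4=4, P5=0)
step 2: fire T1:  (P0=2, P1=3, P2=3, P3=6, P4=4, P5=0) → (P0=2, P1=3, P2=4, P3=7, P4=3, P5=0)
step 3: fire T3:  (P0=2, P1=3, P2=4, P3=7, P4=3, P5=0) → (P0=2, P1=3, P2=1, P3=7, P4=4, P5=1)
step 4: fire T0:  (P0=2, P1=3, P2=1, P3=7, P4=4, P5=1) → (P0=2, P1=1, P2=3, P3=5, P4=5, P5=3)
step 5: fire T3:  (P0=2, P1=1, P2=3, P3=5, P4=5, P5=3) → (P0=2, P1=1, P2=0, P3=5, P4=6, P5=4)
step 6: fire T1:  (P0=2, P1=1, P2=0, P3=5, P4=6, P5=4) → (P0=2, P1=1, P2=1, P3=6, P4=5, P5=4)
step 7: fire T2:  (P0=2, P1=1, P2=1, P3=6, P4=5, P5=4) → (P0=2, P1=2, P2=2, P3=8, P4=5, P5=4)

(P0=2, P1=2, P2=2, P3=8, P4=5, P5=4)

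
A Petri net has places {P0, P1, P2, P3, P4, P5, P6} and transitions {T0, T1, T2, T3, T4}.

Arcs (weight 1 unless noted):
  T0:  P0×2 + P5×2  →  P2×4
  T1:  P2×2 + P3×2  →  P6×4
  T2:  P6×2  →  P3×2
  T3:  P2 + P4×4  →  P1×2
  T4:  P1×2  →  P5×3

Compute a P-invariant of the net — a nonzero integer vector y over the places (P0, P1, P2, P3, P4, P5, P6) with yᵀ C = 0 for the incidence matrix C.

Incidence matrix C (rows=places, cols=transitions):
       T0   T1   T2   T3   T4
   P0  -2    0    0    0    0
   P1   0    0    0    2   -2
   P2   4   -2    0   -1    0
   P3   0   -2    2    0    0
   P4   0    0    0   -4    0
   P5  -2    0    0    0    3
   P6   0    4   -2    0    0

Candidate y = [4, -6, 0, 0, -3, -4, 0]; check y·C column-wise:
  col T0: 4·-2 + -6·0 + 0·4 + -3·0 + -4·-2 = 0
  col T1: 4·0 + -6·0 + 0·-2 + 0·-2 + -3·0 + -4·0 + 0·4 = 0
  col T2: 4·0 + -6·0 + 0·2 + -3·0 + -4·0 + 0·-2 = 0
  col T3: 4·0 + -6·2 + 0·-1 + -3·-4 + -4·0 = 0
  col T4: 4·0 + -6·-2 + -3·0 + -4·3 = 0

y = (P0:4, P1:-6, P2:0, P3:0, P4:-3, P5:-4, P6:0)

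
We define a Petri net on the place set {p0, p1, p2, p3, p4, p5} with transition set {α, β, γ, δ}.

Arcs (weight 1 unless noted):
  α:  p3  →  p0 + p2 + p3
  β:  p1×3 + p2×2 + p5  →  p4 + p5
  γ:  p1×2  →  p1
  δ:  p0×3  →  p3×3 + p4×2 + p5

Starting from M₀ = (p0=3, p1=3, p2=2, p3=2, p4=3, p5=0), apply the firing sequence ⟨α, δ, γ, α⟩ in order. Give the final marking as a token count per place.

(p0=2, p1=2, p2=4, p3=5, p4=5, p5=1)

step 1: fire α:  (p0=3, p1=3, p2=2, p3=2, p4=3, p5=0) → (p0=4, p1=3, p2=3, p3=2, p4=3, p5=0)
step 2: fire δ:  (p0=4, p1=3, p2=3, p3=2, p4=3, p5=0) → (p0=1, p1=3, p2=3, p3=5, p4=5, p5=1)
step 3: fire γ:  (p0=1, p1=3, p2=3, p3=5, p4=5, p5=1) → (p0=1, p1=2, p2=3, p3=5, p4=5, p5=1)
step 4: fire α:  (p0=1, p1=2, p2=3, p3=5, p4=5, p5=1) → (p0=2, p1=2, p2=4, p3=5, p4=5, p5=1)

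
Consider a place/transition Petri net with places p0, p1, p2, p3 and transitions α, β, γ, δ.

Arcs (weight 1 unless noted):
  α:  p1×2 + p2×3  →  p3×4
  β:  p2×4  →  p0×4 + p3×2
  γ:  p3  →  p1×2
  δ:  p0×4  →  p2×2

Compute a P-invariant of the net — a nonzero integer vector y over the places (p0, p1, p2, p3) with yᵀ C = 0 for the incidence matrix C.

y = (p0:1, p1:1, p2:2, p3:2)

Incidence matrix C (rows=places, cols=transitions):
        α    β    γ    δ
   p0   0    4    0   -4
   p1  -2    0    2    0
   p2  -3   -4    0    2
   p3   4    2   -1    0

Candidate y = [1, 1, 2, 2]; check y·C column-wise:
  col α: 1·0 + 1·-2 + 2·-3 + 2·4 = 0
  col β: 1·4 + 1·0 + 2·-4 + 2·2 = 0
  col γ: 1·0 + 1·2 + 2·0 + 2·-1 = 0
  col δ: 1·-4 + 1·0 + 2·2 + 2·0 = 0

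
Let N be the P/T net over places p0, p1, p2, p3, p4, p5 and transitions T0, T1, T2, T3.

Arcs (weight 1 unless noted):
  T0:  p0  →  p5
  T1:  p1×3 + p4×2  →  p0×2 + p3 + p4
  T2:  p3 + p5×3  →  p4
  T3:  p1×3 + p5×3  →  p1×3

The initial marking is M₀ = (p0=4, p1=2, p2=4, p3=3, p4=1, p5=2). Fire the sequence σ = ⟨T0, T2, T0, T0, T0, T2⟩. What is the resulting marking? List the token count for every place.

step 1: fire T0:  (p0=4, p1=2, p2=4, p3=3, p4=1, p5=2) → (p0=3, p1=2, p2=4, p3=3, p4=1, p5=3)
step 2: fire T2:  (p0=3, p1=2, p2=4, p3=3, p4=1, p5=3) → (p0=3, p1=2, p2=4, p3=2, p4=2, p5=0)
step 3: fire T0:  (p0=3, p1=2, p2=4, p3=2, p4=2, p5=0) → (p0=2, p1=2, p2=4, p3=2, p4=2, p5=1)
step 4: fire T0:  (p0=2, p1=2, p2=4, p3=2, p4=2, p5=1) → (p0=1, p1=2, p2=4, p3=2, p4=2, p5=2)
step 5: fire T0:  (p0=1, p1=2, p2=4, p3=2, p4=2, p5=2) → (p0=0, p1=2, p2=4, p3=2, p4=2, p5=3)
step 6: fire T2:  (p0=0, p1=2, p2=4, p3=2, p4=2, p5=3) → (p0=0, p1=2, p2=4, p3=1, p4=3, p5=0)

(p0=0, p1=2, p2=4, p3=1, p4=3, p5=0)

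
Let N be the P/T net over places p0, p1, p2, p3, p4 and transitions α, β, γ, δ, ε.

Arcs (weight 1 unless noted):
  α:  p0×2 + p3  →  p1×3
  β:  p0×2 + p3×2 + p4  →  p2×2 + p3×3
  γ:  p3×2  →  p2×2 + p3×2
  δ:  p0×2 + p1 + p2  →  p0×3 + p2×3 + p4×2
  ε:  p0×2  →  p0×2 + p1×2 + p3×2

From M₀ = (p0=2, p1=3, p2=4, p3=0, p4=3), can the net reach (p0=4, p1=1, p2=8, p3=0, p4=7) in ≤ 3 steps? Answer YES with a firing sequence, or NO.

YES — reachable via ⟨δ, δ⟩ (2 firings)

step 1: fire δ:  (p0=2, p1=3, p2=4, p3=0, p4=3) → (p0=3, p1=2, p2=6, p3=0, p4=5)
step 2: fire δ:  (p0=3, p1=2, p2=6, p3=0, p4=5) → (p0=4, p1=1, p2=8, p3=0, p4=7)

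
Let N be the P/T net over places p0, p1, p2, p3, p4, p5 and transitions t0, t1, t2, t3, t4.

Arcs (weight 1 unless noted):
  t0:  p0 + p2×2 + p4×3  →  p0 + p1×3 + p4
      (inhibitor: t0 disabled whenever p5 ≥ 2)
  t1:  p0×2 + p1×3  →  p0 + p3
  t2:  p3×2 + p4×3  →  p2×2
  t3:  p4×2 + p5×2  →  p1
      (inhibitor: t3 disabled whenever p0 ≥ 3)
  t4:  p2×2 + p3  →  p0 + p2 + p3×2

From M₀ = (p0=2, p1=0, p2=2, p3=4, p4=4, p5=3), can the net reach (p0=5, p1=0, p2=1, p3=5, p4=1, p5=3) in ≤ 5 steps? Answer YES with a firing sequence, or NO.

YES — reachable via ⟨t2, t4, t4, t4⟩ (4 firings)

step 1: fire t2:  (p0=2, p1=0, p2=2, p3=4, p4=4, p5=3) → (p0=2, p1=0, p2=4, p3=2, p4=1, p5=3)
step 2: fire t4:  (p0=2, p1=0, p2=4, p3=2, p4=1, p5=3) → (p0=3, p1=0, p2=3, p3=3, p4=1, p5=3)
step 3: fire t4:  (p0=3, p1=0, p2=3, p3=3, p4=1, p5=3) → (p0=4, p1=0, p2=2, p3=4, p4=1, p5=3)
step 4: fire t4:  (p0=4, p1=0, p2=2, p3=4, p4=1, p5=3) → (p0=5, p1=0, p2=1, p3=5, p4=1, p5=3)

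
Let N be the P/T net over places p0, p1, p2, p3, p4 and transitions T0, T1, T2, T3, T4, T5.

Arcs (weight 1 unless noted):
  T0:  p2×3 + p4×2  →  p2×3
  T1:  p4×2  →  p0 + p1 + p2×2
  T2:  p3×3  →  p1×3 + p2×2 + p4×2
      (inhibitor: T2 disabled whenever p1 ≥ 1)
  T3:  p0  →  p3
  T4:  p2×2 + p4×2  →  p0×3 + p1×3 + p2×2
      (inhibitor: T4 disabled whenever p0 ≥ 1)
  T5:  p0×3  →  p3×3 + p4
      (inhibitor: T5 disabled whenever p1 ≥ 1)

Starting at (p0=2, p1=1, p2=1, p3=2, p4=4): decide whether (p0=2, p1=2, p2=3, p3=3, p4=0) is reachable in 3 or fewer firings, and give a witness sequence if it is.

YES — reachable via ⟨T1, T0, T3⟩ (3 firings)

step 1: fire T1:  (p0=2, p1=1, p2=1, p3=2, p4=4) → (p0=3, p1=2, p2=3, p3=2, p4=2)
step 2: fire T0:  (p0=3, p1=2, p2=3, p3=2, p4=2) → (p0=3, p1=2, p2=3, p3=2, p4=0)
step 3: fire T3:  (p0=3, p1=2, p2=3, p3=2, p4=0) → (p0=2, p1=2, p2=3, p3=3, p4=0)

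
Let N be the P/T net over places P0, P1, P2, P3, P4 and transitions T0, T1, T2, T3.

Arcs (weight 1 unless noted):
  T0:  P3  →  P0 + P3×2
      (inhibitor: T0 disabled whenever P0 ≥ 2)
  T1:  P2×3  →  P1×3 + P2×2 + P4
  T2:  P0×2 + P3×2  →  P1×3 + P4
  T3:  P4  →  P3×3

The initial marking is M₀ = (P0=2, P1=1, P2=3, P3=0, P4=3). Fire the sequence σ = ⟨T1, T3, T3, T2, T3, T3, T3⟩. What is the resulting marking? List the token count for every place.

step 1: fire T1:  (P0=2, P1=1, P2=3, P3=0, P4=3) → (P0=2, P1=4, P2=2, P3=0, P4=4)
step 2: fire T3:  (P0=2, P1=4, P2=2, P3=0, P4=4) → (P0=2, P1=4, P2=2, P3=3, P4=3)
step 3: fire T3:  (P0=2, P1=4, P2=2, P3=3, P4=3) → (P0=2, P1=4, P2=2, P3=6, P4=2)
step 4: fire T2:  (P0=2, P1=4, P2=2, P3=6, P4=2) → (P0=0, P1=7, P2=2, P3=4, P4=3)
step 5: fire T3:  (P0=0, P1=7, P2=2, P3=4, P4=3) → (P0=0, P1=7, P2=2, P3=7, P4=2)
step 6: fire T3:  (P0=0, P1=7, P2=2, P3=7, P4=2) → (P0=0, P1=7, P2=2, P3=10, P4=1)
step 7: fire T3:  (P0=0, P1=7, P2=2, P3=10, P4=1) → (P0=0, P1=7, P2=2, P3=13, P4=0)

(P0=0, P1=7, P2=2, P3=13, P4=0)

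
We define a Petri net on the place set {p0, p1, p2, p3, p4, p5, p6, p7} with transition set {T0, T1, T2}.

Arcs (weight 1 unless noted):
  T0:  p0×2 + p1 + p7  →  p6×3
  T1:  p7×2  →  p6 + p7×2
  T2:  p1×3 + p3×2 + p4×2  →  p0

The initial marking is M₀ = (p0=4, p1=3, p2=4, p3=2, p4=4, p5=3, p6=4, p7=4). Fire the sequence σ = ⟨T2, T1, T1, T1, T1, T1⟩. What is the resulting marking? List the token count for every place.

(p0=5, p1=0, p2=4, p3=0, p4=2, p5=3, p6=9, p7=4)

step 1: fire T2:  (p0=4, p1=3, p2=4, p3=2, p4=4, p5=3, p6=4, p7=4) → (p0=5, p1=0, p2=4, p3=0, p4=2, p5=3, p6=4, p7=4)
step 2: fire T1:  (p0=5, p1=0, p2=4, p3=0, p4=2, p5=3, p6=4, p7=4) → (p0=5, p1=0, p2=4, p3=0, p4=2, p5=3, p6=5, p7=4)
step 3: fire T1:  (p0=5, p1=0, p2=4, p3=0, p4=2, p5=3, p6=5, p7=4) → (p0=5, p1=0, p2=4, p3=0, p4=2, p5=3, p6=6, p7=4)
step 4: fire T1:  (p0=5, p1=0, p2=4, p3=0, p4=2, p5=3, p6=6, p7=4) → (p0=5, p1=0, p2=4, p3=0, p4=2, p5=3, p6=7, p7=4)
step 5: fire T1:  (p0=5, p1=0, p2=4, p3=0, p4=2, p5=3, p6=7, p7=4) → (p0=5, p1=0, p2=4, p3=0, p4=2, p5=3, p6=8, p7=4)
step 6: fire T1:  (p0=5, p1=0, p2=4, p3=0, p4=2, p5=3, p6=8, p7=4) → (p0=5, p1=0, p2=4, p3=0, p4=2, p5=3, p6=9, p7=4)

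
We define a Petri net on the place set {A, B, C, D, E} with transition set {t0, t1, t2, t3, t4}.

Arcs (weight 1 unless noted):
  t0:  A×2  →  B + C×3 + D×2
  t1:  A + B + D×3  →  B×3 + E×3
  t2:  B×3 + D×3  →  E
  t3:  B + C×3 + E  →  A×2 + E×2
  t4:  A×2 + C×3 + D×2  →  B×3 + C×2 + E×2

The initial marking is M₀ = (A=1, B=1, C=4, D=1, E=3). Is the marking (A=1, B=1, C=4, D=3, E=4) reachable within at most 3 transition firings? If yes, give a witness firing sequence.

YES — reachable via ⟨t3, t0⟩ (2 firings)

step 1: fire t3:  (A=1, B=1, C=4, D=1, E=3) → (A=3, B=0, C=1, D=1, E=4)
step 2: fire t0:  (A=3, B=0, C=1, D=1, E=4) → (A=1, B=1, C=4, D=3, E=4)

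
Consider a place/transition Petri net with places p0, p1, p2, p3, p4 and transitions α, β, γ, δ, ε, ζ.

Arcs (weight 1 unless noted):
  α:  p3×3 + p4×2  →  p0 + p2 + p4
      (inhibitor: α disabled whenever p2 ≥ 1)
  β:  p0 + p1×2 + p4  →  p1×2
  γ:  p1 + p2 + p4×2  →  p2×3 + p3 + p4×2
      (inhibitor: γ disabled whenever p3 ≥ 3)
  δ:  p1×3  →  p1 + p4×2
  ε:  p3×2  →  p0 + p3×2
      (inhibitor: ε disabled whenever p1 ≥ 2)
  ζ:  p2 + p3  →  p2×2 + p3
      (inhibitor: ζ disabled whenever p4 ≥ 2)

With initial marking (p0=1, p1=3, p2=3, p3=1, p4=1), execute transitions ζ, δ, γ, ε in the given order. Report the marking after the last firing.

(p0=2, p1=0, p2=6, p3=2, p4=3)

step 1: fire ζ:  (p0=1, p1=3, p2=3, p3=1, p4=1) → (p0=1, p1=3, p2=4, p3=1, p4=1)
step 2: fire δ:  (p0=1, p1=3, p2=4, p3=1, p4=1) → (p0=1, p1=1, p2=4, p3=1, p4=3)
step 3: fire γ:  (p0=1, p1=1, p2=4, p3=1, p4=3) → (p0=1, p1=0, p2=6, p3=2, p4=3)
step 4: fire ε:  (p0=1, p1=0, p2=6, p3=2, p4=3) → (p0=2, p1=0, p2=6, p3=2, p4=3)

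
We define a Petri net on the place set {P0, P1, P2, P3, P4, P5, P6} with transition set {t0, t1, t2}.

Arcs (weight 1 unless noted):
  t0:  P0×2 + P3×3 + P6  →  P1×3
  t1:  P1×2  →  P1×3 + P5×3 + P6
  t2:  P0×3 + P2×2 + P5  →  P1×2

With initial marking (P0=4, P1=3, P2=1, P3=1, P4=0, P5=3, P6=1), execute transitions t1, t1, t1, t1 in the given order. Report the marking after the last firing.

(P0=4, P1=7, P2=1, P3=1, P4=0, P5=15, P6=5)

step 1: fire t1:  (P0=4, P1=3, P2=1, P3=1, P4=0, P5=3, P6=1) → (P0=4, P1=4, P2=1, P3=1, P4=0, P5=6, P6=2)
step 2: fire t1:  (P0=4, P1=4, P2=1, P3=1, P4=0, P5=6, P6=2) → (P0=4, P1=5, P2=1, P3=1, P4=0, P5=9, P6=3)
step 3: fire t1:  (P0=4, P1=5, P2=1, P3=1, P4=0, P5=9, P6=3) → (P0=4, P1=6, P2=1, P3=1, P4=0, P5=12, P6=4)
step 4: fire t1:  (P0=4, P1=6, P2=1, P3=1, P4=0, P5=12, P6=4) → (P0=4, P1=7, P2=1, P3=1, P4=0, P5=15, P6=5)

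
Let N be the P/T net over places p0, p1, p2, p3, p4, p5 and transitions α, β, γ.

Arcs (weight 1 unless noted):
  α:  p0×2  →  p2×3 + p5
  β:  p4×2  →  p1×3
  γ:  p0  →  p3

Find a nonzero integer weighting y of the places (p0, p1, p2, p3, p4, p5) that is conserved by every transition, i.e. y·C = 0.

y = (p0:3, p1:0, p2:2, p3:3, p4:0, p5:0)

Incidence matrix C (rows=places, cols=transitions):
        α    β    γ
   p0  -2    0   -1
   p1   0    3    0
   p2   3    0    0
   p3   0    0    1
   p4   0   -2    0
   p5   1    0    0

Candidate y = [3, 0, 2, 3, 0, 0]; check y·C column-wise:
  col α: 3·-2 + 2·3 + 3·0 + 0·1 = 0
  col β: 3·0 + 0·3 + 2·0 + 3·0 + 0·-2 = 0
  col γ: 3·-1 + 2·0 + 3·1 = 0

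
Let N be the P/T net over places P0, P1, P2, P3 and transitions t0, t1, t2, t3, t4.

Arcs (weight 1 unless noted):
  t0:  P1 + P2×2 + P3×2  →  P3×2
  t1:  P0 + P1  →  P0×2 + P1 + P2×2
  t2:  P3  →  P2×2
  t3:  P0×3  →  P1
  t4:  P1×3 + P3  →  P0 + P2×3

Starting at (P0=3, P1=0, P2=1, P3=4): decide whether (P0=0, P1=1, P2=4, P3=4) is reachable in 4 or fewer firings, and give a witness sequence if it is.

NO — not reachable within 4 firings

depth 0: 1 marking
depth 1: 3 markings reached so far
depth 2: 5 markings reached so far
depth 3: 8 markings reached so far
depth 4: 11 markings reached so far
target is not among the 11 markings reachable within 4 steps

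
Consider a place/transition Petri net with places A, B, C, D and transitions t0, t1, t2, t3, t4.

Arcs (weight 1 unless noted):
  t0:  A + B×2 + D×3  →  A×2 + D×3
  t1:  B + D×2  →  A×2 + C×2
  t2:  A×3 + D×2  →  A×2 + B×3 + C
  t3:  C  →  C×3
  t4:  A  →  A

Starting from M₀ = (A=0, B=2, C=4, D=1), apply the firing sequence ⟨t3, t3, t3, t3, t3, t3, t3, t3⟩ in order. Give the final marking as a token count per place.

(A=0, B=2, C=20, D=1)

step 1: fire t3:  (A=0, B=2, C=4, D=1) → (A=0, B=2, C=6, D=1)
step 2: fire t3:  (A=0, B=2, C=6, D=1) → (A=0, B=2, C=8, D=1)
step 3: fire t3:  (A=0, B=2, C=8, D=1) → (A=0, B=2, C=10, D=1)
step 4: fire t3:  (A=0, B=2, C=10, D=1) → (A=0, B=2, C=12, D=1)
step 5: fire t3:  (A=0, B=2, C=12, D=1) → (A=0, B=2, C=14, D=1)
step 6: fire t3:  (A=0, B=2, C=14, D=1) → (A=0, B=2, C=16, D=1)
step 7: fire t3:  (A=0, B=2, C=16, D=1) → (A=0, B=2, C=18, D=1)
step 8: fire t3:  (A=0, B=2, C=18, D=1) → (A=0, B=2, C=20, D=1)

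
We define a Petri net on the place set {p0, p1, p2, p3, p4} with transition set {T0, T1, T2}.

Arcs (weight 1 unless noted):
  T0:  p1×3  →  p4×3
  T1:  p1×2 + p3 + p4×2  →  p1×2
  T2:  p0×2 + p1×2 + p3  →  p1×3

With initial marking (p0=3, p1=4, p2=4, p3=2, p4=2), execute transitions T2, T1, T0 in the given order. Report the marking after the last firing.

(p0=1, p1=2, p2=4, p3=0, p4=3)

step 1: fire T2:  (p0=3, p1=4, p2=4, p3=2, p4=2) → (p0=1, p1=5, p2=4, p3=1, p4=2)
step 2: fire T1:  (p0=1, p1=5, p2=4, p3=1, p4=2) → (p0=1, p1=5, p2=4, p3=0, p4=0)
step 3: fire T0:  (p0=1, p1=5, p2=4, p3=0, p4=0) → (p0=1, p1=2, p2=4, p3=0, p4=3)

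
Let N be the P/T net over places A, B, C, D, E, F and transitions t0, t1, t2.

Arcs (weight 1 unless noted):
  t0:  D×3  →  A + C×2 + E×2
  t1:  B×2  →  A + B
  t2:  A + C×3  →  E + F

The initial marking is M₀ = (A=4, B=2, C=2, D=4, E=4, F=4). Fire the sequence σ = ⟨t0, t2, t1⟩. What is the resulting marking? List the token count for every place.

(A=5, B=1, C=1, D=1, E=7, F=5)

step 1: fire t0:  (A=4, B=2, C=2, D=4, E=4, F=4) → (A=5, B=2, C=4, D=1, E=6, F=4)
step 2: fire t2:  (A=5, B=2, C=4, D=1, E=6, F=4) → (A=4, B=2, C=1, D=1, E=7, F=5)
step 3: fire t1:  (A=4, B=2, C=1, D=1, E=7, F=5) → (A=5, B=1, C=1, D=1, E=7, F=5)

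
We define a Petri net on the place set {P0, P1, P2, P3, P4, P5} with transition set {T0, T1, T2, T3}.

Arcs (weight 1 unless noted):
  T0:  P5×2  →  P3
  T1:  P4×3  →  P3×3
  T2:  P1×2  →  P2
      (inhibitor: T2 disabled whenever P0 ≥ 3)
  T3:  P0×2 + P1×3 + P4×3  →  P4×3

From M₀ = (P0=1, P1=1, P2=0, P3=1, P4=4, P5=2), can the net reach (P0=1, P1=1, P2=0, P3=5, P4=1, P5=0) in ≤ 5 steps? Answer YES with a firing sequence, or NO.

step 1: fire T0:  (P0=1, P1=1, P2=0, P3=1, P4=4, P5=2) → (P0=1, P1=1, P2=0, P3=2, P4=4, P5=0)
step 2: fire T1:  (P0=1, P1=1, P2=0, P3=2, P4=4, P5=0) → (P0=1, P1=1, P2=0, P3=5, P4=1, P5=0)

YES — reachable via ⟨T0, T1⟩ (2 firings)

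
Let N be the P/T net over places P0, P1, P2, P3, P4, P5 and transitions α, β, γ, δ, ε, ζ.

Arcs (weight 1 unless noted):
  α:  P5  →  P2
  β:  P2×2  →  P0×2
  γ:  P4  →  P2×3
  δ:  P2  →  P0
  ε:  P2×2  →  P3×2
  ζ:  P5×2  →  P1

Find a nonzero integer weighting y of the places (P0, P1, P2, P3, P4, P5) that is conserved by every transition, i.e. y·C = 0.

Incidence matrix C (rows=places, cols=transitions):
        α    β    γ    δ    ε    ζ
   P0   0    2    0    1    0    0
   P1   0    0    0    0    0    1
   P2   1   -2    3   -1   -2    0
   P3   0    0    0    0    2    0
   P4   0    0   -1    0    0    0
   P5  -1    0    0    0    0   -2

Candidate y = [1, 2, 1, 1, 3, 1]; check y·C column-wise:
  col α: 1·0 + 2·0 + 1·1 + 1·0 + 3·0 + 1·-1 = 0
  col β: 1·2 + 2·0 + 1·-2 + 1·0 + 3·0 + 1·0 = 0
  col γ: 1·0 + 2·0 + 1·3 + 1·0 + 3·-1 + 1·0 = 0
  col δ: 1·1 + 2·0 + 1·-1 + 1·0 + 3·0 + 1·0 = 0
  col ε: 1·0 + 2·0 + 1·-2 + 1·2 + 3·0 + 1·0 = 0
  col ζ: 1·0 + 2·1 + 1·0 + 1·0 + 3·0 + 1·-2 = 0

y = (P0:1, P1:2, P2:1, P3:1, P4:3, P5:1)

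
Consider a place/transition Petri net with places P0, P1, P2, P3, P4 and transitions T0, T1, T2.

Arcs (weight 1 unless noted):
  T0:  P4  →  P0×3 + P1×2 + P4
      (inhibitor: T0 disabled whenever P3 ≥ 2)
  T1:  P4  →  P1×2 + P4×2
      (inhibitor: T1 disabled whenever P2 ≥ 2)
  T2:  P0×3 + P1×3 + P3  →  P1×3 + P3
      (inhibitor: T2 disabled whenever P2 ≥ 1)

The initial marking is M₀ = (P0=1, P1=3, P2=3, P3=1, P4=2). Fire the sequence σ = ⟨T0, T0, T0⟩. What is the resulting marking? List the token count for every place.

(P0=10, P1=9, P2=3, P3=1, P4=2)

step 1: fire T0:  (P0=1, P1=3, P2=3, P3=1, P4=2) → (P0=4, P1=5, P2=3, P3=1, P4=2)
step 2: fire T0:  (P0=4, P1=5, P2=3, P3=1, P4=2) → (P0=7, P1=7, P2=3, P3=1, P4=2)
step 3: fire T0:  (P0=7, P1=7, P2=3, P3=1, P4=2) → (P0=10, P1=9, P2=3, P3=1, P4=2)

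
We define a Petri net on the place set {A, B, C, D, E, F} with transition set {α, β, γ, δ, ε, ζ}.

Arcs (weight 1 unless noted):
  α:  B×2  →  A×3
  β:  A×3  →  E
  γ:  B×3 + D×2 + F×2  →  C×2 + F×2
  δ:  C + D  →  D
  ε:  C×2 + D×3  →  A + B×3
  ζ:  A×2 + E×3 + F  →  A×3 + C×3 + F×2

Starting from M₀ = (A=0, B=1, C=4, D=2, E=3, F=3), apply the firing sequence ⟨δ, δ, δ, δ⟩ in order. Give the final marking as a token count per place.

step 1: fire δ:  (A=0, B=1, C=4, D=2, E=3, F=3) → (A=0, B=1, C=3, D=2, E=3, F=3)
step 2: fire δ:  (A=0, B=1, C=3, D=2, E=3, F=3) → (A=0, B=1, C=2, D=2, E=3, F=3)
step 3: fire δ:  (A=0, B=1, C=2, D=2, E=3, F=3) → (A=0, B=1, C=1, D=2, E=3, F=3)
step 4: fire δ:  (A=0, B=1, C=1, D=2, E=3, F=3) → (A=0, B=1, C=0, D=2, E=3, F=3)

(A=0, B=1, C=0, D=2, E=3, F=3)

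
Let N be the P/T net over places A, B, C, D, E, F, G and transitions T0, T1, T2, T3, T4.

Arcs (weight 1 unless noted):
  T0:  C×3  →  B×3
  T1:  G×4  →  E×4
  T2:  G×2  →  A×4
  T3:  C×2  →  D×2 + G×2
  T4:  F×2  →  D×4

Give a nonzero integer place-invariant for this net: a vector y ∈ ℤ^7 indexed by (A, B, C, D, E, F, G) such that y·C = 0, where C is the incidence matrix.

Incidence matrix C (rows=places, cols=transitions):
       T0   T1   T2   T3   T4
    A   0    0    4    0    0
    B   3    0    0    0    0
    C  -3    0    0   -2    0
    D   0    0    0    2    4
    E   0    4    0    0    0
    F   0    0    0    0   -2
    G   0   -4   -2    2    0

Candidate y = [0, 1, 1, 1, 0, 2, 0]; check y·C column-wise:
  col T0: 1·3 + 1·-3 + 1·0 + 2·0 = 0
  col T1: 1·0 + 1·0 + 1·0 + 0·4 + 2·0 + 0·-4 = 0
  col T2: 0·4 + 1·0 + 1·0 + 1·0 + 2·0 + 0·-2 = 0
  col T3: 1·0 + 1·-2 + 1·2 + 2·0 + 0·2 = 0
  col T4: 1·0 + 1·0 + 1·4 + 2·-2 = 0

y = (A:0, B:1, C:1, D:1, E:0, F:2, G:0)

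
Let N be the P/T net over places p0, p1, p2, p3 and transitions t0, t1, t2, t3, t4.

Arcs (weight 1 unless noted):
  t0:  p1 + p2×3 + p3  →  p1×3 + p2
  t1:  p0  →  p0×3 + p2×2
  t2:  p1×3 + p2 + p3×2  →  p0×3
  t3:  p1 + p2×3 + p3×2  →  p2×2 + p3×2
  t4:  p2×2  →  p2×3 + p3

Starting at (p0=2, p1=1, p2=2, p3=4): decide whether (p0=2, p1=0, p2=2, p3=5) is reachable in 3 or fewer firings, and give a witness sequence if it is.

YES — reachable via ⟨t4, t3⟩ (2 firings)

step 1: fire t4:  (p0=2, p1=1, p2=2, p3=4) → (p0=2, p1=1, p2=3, p3=5)
step 2: fire t3:  (p0=2, p1=1, p2=3, p3=5) → (p0=2, p1=0, p2=2, p3=5)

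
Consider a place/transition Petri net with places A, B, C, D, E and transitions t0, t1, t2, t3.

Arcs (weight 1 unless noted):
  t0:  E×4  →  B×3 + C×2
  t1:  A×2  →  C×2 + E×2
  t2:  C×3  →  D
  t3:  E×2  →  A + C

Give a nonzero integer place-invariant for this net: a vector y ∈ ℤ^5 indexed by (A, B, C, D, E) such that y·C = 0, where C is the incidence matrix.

Incidence matrix C (rows=places, cols=transitions):
       t0   t1   t2   t3
    A   0   -2    0    1
    B   3    0    0    0
    C   2    2   -3    1
    D   0    0    1    0
    E  -4    2    0   -2

Candidate y = [3, 2, 1, 3, 2]; check y·C column-wise:
  col t0: 3·0 + 2·3 + 1·2 + 3·0 + 2·-4 = 0
  col t1: 3·-2 + 2·0 + 1·2 + 3·0 + 2·2 = 0
  col t2: 3·0 + 2·0 + 1·-3 + 3·1 + 2·0 = 0
  col t3: 3·1 + 2·0 + 1·1 + 3·0 + 2·-2 = 0

y = (A:3, B:2, C:1, D:3, E:2)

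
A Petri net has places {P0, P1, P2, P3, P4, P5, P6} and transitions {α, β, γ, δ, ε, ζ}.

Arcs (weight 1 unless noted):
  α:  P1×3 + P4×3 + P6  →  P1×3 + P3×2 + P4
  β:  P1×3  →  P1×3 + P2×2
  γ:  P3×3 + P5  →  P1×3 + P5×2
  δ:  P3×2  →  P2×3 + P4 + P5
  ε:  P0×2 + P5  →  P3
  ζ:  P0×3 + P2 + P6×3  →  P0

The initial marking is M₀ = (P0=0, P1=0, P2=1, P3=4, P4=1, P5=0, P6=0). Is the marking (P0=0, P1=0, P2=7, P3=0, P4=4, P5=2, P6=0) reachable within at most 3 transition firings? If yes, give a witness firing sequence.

NO — not reachable within 3 firings

depth 0: 1 marking
depth 1: 2 markings reached so far
depth 2: 3 markings reached so far
depth 3: 3 markings reached so far
(frontier empty at depth 3; search complete)
target is not among the 3 markings reachable within 3 steps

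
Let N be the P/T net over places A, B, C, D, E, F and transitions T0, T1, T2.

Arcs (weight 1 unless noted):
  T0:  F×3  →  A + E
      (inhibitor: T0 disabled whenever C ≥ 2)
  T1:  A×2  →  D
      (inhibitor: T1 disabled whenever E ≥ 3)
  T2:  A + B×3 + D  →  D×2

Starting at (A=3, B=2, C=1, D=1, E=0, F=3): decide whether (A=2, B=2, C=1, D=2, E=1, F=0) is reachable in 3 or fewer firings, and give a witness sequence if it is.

step 1: fire T0:  (A=3, B=2, C=1, D=1, E=0, F=3) → (A=4, B=2, C=1, D=1, E=1, F=0)
step 2: fire T1:  (A=4, B=2, C=1, D=1, E=1, F=0) → (A=2, B=2, C=1, D=2, E=1, F=0)

YES — reachable via ⟨T0, T1⟩ (2 firings)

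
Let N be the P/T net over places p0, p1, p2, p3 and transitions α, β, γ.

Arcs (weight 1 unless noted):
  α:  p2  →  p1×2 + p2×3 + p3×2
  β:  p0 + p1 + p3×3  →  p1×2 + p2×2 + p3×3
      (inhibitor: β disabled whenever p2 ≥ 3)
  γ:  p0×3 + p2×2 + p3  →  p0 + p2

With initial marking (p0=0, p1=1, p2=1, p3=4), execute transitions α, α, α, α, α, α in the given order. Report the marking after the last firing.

(p0=0, p1=13, p2=13, p3=16)

step 1: fire α:  (p0=0, p1=1, p2=1, p3=4) → (p0=0, p1=3, p2=3, p3=6)
step 2: fire α:  (p0=0, p1=3, p2=3, p3=6) → (p0=0, p1=5, p2=5, p3=8)
step 3: fire α:  (p0=0, p1=5, p2=5, p3=8) → (p0=0, p1=7, p2=7, p3=10)
step 4: fire α:  (p0=0, p1=7, p2=7, p3=10) → (p0=0, p1=9, p2=9, p3=12)
step 5: fire α:  (p0=0, p1=9, p2=9, p3=12) → (p0=0, p1=11, p2=11, p3=14)
step 6: fire α:  (p0=0, p1=11, p2=11, p3=14) → (p0=0, p1=13, p2=13, p3=16)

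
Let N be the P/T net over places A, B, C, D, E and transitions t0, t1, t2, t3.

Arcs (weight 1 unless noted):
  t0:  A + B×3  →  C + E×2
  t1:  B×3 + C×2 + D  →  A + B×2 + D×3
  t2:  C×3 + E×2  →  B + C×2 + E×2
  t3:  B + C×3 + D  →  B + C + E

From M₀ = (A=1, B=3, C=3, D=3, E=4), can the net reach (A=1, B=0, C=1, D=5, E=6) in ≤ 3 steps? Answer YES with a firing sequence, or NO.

step 1: fire t2:  (A=1, B=3, C=3, D=3, E=4) → (A=1, B=4, C=2, D=3, E=4)
step 2: fire t1:  (A=1, B=4, C=2, D=3, E=4) → (A=2, B=3, C=0, D=5, E=4)
step 3: fire t0:  (A=2, B=3, C=0, D=5, E=4) → (A=1, B=0, C=1, D=5, E=6)

YES — reachable via ⟨t2, t1, t0⟩ (3 firings)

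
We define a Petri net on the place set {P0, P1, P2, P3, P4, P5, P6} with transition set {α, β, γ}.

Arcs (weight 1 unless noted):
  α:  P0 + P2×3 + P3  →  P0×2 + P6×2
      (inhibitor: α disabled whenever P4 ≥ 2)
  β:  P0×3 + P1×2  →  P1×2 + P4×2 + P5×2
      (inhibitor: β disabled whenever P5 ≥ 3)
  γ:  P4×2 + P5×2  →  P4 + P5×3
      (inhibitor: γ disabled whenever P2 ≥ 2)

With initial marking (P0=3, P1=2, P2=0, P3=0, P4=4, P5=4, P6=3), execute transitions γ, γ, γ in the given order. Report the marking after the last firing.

step 1: fire γ:  (P0=3, P1=2, P2=0, P3=0, P4=4, P5=4, P6=3) → (P0=3, P1=2, P2=0, P3=0, P4=3, P5=5, P6=3)
step 2: fire γ:  (P0=3, P1=2, P2=0, P3=0, P4=3, P5=5, P6=3) → (P0=3, P1=2, P2=0, P3=0, P4=2, P5=6, P6=3)
step 3: fire γ:  (P0=3, P1=2, P2=0, P3=0, P4=2, P5=6, P6=3) → (P0=3, P1=2, P2=0, P3=0, P4=1, P5=7, P6=3)

(P0=3, P1=2, P2=0, P3=0, P4=1, P5=7, P6=3)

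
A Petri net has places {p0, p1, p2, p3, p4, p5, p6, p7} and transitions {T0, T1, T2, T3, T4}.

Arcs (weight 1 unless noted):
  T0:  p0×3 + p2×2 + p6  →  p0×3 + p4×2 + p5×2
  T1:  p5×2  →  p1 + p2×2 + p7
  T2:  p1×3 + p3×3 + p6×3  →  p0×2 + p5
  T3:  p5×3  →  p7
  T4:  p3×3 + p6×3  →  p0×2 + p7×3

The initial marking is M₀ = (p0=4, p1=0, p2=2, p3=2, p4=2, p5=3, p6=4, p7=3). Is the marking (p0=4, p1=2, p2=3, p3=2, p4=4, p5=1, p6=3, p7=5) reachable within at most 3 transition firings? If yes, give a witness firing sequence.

depth 0: 1 marking
depth 1: 4 markings reached so far
depth 2: 6 markings reached so far
depth 3: 9 markings reached so far
target is not among the 9 markings reachable within 3 steps

NO — not reachable within 3 firings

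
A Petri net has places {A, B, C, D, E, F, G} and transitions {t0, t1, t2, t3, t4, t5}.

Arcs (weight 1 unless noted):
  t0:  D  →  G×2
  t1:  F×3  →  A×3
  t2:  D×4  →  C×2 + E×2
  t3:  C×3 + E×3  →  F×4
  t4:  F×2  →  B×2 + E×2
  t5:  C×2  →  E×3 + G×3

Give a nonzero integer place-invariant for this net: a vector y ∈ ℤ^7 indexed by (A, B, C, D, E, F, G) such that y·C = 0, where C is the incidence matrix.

Incidence matrix C (rows=places, cols=transitions):
       t0   t1   t2   t3   t4   t5
    A   0    3    0    0    0    0
    B   0    0    0    0    2    0
    C   0    0    2   -3    0   -2
    D  -1    0   -4    0    0    0
    E   0    0    2   -3    2    3
    F   0   -3    0    4   -2    0
    G   2    0    0    0    0    3

Candidate y = [3, 2, 3, 2, 1, 3, 1]; check y·C column-wise:
  col t0: 3·0 + 2·0 + 3·0 + 2·-1 + 1·0 + 3·0 + 1·2 = 0
  col t1: 3·3 + 2·0 + 3·0 + 2·0 + 1·0 + 3·-3 + 1·0 = 0
  col t2: 3·0 + 2·0 + 3·2 + 2·-4 + 1·2 + 3·0 + 1·0 = 0
  col t3: 3·0 + 2·0 + 3·-3 + 2·0 + 1·-3 + 3·4 + 1·0 = 0
  col t4: 3·0 + 2·2 + 3·0 + 2·0 + 1·2 + 3·-2 + 1·0 = 0
  col t5: 3·0 + 2·0 + 3·-2 + 2·0 + 1·3 + 3·0 + 1·3 = 0

y = (A:3, B:2, C:3, D:2, E:1, F:3, G:1)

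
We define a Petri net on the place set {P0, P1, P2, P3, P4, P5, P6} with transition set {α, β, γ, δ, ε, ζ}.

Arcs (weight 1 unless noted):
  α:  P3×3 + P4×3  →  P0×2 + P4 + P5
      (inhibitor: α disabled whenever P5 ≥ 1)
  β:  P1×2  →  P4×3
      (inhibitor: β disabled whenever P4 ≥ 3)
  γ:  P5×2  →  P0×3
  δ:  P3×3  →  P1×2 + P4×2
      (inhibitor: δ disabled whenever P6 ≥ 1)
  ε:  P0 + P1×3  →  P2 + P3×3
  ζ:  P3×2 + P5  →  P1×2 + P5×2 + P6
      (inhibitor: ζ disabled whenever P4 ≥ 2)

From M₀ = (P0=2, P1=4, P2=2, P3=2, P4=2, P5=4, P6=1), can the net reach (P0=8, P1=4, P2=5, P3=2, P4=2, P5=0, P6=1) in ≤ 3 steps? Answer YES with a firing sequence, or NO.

NO — not reachable within 3 firings

depth 0: 1 marking
depth 1: 4 markings reached so far
depth 2: 7 markings reached so far
depth 3: 9 markings reached so far
target is not among the 9 markings reachable within 3 steps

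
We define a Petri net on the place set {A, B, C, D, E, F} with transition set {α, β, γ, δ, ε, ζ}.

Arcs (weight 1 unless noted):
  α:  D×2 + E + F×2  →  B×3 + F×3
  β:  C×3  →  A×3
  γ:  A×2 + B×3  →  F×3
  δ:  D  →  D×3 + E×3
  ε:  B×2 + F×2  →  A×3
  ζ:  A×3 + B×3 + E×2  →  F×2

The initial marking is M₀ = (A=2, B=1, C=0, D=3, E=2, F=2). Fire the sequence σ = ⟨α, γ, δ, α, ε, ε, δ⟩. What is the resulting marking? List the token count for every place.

step 1: fire α:  (A=2, B=1, C=0, D=3, E=2, F=2) → (A=2, B=4, C=0, D=1, E=1, F=3)
step 2: fire γ:  (A=2, B=4, C=0, D=1, E=1, F=3) → (A=0, B=1, C=0, D=1, E=1, F=6)
step 3: fire δ:  (A=0, B=1, C=0, D=1, E=1, F=6) → (A=0, B=1, C=0, D=3, E=4, F=6)
step 4: fire α:  (A=0, B=1, C=0, D=3, E=4, F=6) → (A=0, B=4, C=0, D=1, E=3, F=7)
step 5: fire ε:  (A=0, B=4, C=0, D=1, E=3, F=7) → (A=3, B=2, C=0, D=1, E=3, F=5)
step 6: fire ε:  (A=3, B=2, C=0, D=1, E=3, F=5) → (A=6, B=0, C=0, D=1, E=3, F=3)
step 7: fire δ:  (A=6, B=0, C=0, D=1, E=3, F=3) → (A=6, B=0, C=0, D=3, E=6, F=3)

(A=6, B=0, C=0, D=3, E=6, F=3)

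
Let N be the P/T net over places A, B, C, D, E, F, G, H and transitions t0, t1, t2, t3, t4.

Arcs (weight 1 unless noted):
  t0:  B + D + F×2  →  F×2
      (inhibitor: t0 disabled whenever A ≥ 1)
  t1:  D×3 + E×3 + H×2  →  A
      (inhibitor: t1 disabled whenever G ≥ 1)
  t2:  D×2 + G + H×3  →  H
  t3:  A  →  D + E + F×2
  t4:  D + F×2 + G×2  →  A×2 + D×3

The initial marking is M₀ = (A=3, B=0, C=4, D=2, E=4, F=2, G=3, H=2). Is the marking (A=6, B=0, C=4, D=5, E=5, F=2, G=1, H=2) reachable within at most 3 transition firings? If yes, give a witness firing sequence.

depth 0: 1 marking
depth 1: 3 markings reached so far
depth 2: 5 markings reached so far
depth 3: 7 markings reached so far
target is not among the 7 markings reachable within 3 steps

NO — not reachable within 3 firings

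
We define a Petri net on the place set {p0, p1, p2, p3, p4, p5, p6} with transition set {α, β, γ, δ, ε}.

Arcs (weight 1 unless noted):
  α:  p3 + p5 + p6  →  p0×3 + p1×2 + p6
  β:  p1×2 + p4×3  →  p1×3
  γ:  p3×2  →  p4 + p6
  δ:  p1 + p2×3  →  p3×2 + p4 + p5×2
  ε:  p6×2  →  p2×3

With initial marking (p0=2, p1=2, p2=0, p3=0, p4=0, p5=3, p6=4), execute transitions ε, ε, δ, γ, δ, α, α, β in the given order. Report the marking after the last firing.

step 1: fire ε:  (p0=2, p1=2, p2=0, p3=0, p4=0, p5=3, p6=4) → (p0=2, p1=2, p2=3, p3=0, p4=0, p5=3, p6=2)
step 2: fire ε:  (p0=2, p1=2, p2=3, p3=0, p4=0, p5=3, p6=2) → (p0=2, p1=2, p2=6, p3=0, p4=0, p5=3, p6=0)
step 3: fire δ:  (p0=2, p1=2, p2=6, p3=0, p4=0, p5=3, p6=0) → (p0=2, p1=1, p2=3, p3=2, p4=1, p5=5, p6=0)
step 4: fire γ:  (p0=2, p1=1, p2=3, p3=2, p4=1, p5=5, p6=0) → (p0=2, p1=1, p2=3, p3=0, p4=2, p5=5, p6=1)
step 5: fire δ:  (p0=2, p1=1, p2=3, p3=0, p4=2, p5=5, p6=1) → (p0=2, p1=0, p2=0, p3=2, p4=3, p5=7, p6=1)
step 6: fire α:  (p0=2, p1=0, p2=0, p3=2, p4=3, p5=7, p6=1) → (p0=5, p1=2, p2=0, p3=1, p4=3, p5=6, p6=1)
step 7: fire α:  (p0=5, p1=2, p2=0, p3=1, p4=3, p5=6, p6=1) → (p0=8, p1=4, p2=0, p3=0, p4=3, p5=5, p6=1)
step 8: fire β:  (p0=8, p1=4, p2=0, p3=0, p4=3, p5=5, p6=1) → (p0=8, p1=5, p2=0, p3=0, p4=0, p5=5, p6=1)

(p0=8, p1=5, p2=0, p3=0, p4=0, p5=5, p6=1)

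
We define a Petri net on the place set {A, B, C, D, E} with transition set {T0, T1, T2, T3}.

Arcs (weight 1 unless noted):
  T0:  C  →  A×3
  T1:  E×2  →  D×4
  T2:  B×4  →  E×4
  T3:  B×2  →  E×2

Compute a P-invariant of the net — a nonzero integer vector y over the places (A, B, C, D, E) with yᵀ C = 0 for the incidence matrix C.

Incidence matrix C (rows=places, cols=transitions):
       T0   T1   T2   T3
    A   3    0    0    0
    B   0    0   -4   -2
    C  -1    0    0    0
    D   0    4    0    0
    E   0   -2    4    2

Candidate y = [1, 0, 3, 0, 0]; check y·C column-wise:
  col T0: 1·3 + 3·-1 = 0
  col T1: 1·0 + 3·0 + 0·4 + 0·-2 = 0
  col T2: 1·0 + 0·-4 + 3·0 + 0·4 = 0
  col T3: 1·0 + 0·-2 + 3·0 + 0·2 = 0

y = (A:1, B:0, C:3, D:0, E:0)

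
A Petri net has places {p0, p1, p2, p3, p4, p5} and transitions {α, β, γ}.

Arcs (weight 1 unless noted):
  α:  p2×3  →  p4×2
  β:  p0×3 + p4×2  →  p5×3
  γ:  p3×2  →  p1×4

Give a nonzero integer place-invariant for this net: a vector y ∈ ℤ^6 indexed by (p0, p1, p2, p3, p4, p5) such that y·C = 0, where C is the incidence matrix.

Incidence matrix C (rows=places, cols=transitions):
        α    β    γ
   p0   0   -3    0
   p1   0    0    4
   p2  -3    0    0
   p3   0    0   -2
   p4   2   -2    0
   p5   0    3    0

Candidate y = [0, 1, 0, 2, 0, 0]; check y·C column-wise:
  col α: 1·0 + 0·-3 + 2·0 + 0·2 = 0
  col β: 0·-3 + 1·0 + 2·0 + 0·-2 + 0·3 = 0
  col γ: 1·4 + 2·-2 = 0

y = (p0:0, p1:1, p2:0, p3:2, p4:0, p5:0)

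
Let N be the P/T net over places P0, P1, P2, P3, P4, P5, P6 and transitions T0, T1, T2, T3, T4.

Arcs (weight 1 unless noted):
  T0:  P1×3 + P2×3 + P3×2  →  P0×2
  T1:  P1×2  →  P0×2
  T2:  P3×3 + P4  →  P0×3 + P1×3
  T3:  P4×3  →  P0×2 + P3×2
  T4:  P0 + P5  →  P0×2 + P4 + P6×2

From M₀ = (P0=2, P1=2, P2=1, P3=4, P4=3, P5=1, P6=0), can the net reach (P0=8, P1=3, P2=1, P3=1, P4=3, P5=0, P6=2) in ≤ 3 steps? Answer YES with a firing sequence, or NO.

YES — reachable via ⟨T1, T2, T4⟩ (3 firings)

step 1: fire T1:  (P0=2, P1=2, P2=1, P3=4, P4=3, P5=1, P6=0) → (P0=4, P1=0, P2=1, P3=4, P4=3, P5=1, P6=0)
step 2: fire T2:  (P0=4, P1=0, P2=1, P3=4, P4=3, P5=1, P6=0) → (P0=7, P1=3, P2=1, P3=1, P4=2, P5=1, P6=0)
step 3: fire T4:  (P0=7, P1=3, P2=1, P3=1, P4=2, P5=1, P6=0) → (P0=8, P1=3, P2=1, P3=1, P4=3, P5=0, P6=2)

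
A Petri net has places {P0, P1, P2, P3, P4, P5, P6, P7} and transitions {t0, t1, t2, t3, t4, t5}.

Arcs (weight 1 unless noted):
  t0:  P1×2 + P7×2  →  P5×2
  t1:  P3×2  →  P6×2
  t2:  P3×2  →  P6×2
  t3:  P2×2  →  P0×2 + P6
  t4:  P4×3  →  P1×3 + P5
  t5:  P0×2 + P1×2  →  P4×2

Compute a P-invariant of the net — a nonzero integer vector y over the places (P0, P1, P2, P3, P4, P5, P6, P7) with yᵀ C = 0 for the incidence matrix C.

y = (P0:1, P1:3, P2:1, P3:0, P4:4, P5:3, P6:0, P7:0)

Incidence matrix C (rows=places, cols=transitions):
       t0   t1   t2   t3   t4   t5
   P0   0    0    0    2    0   -2
   P1  -2    0    0    0    3   -2
   P2   0    0    0   -2    0    0
   P3   0   -2   -2    0    0    0
   P4   0    0    0    0   -3    2
   P5   2    0    0    0    1    0
   P6   0    2    2    1    0    0
   P7  -2    0    0    0    0    0

Candidate y = [1, 3, 1, 0, 4, 3, 0, 0]; check y·C column-wise:
  col t0: 1·0 + 3·-2 + 1·0 + 4·0 + 3·2 + 0·-2 = 0
  col t1: 1·0 + 3·0 + 1·0 + 0·-2 + 4·0 + 3·0 + 0·2 = 0
  col t2: 1·0 + 3·0 + 1·0 + 0·-2 + 4·0 + 3·0 + 0·2 = 0
  col t3: 1·2 + 3·0 + 1·-2 + 4·0 + 3·0 + 0·1 = 0
  col t4: 1·0 + 3·3 + 1·0 + 4·-3 + 3·1 = 0
  col t5: 1·-2 + 3·-2 + 1·0 + 4·2 + 3·0 = 0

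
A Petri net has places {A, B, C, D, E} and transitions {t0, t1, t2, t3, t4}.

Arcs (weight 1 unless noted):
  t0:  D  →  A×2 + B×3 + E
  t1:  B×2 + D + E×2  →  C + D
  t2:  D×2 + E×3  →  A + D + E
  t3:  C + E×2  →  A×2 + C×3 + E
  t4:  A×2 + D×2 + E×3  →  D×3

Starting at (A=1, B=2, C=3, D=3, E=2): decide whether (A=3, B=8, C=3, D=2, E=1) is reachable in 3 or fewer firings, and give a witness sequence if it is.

step 1: fire t0:  (A=1, B=2, C=3, D=3, E=2) → (A=3, B=5, C=3, D=2, E=3)
step 2: fire t4:  (A=3, B=5, C=3, D=2, E=3) → (A=1, B=5, C=3, D=3, E=0)
step 3: fire t0:  (A=1, B=5, C=3, D=3, E=0) → (A=3, B=8, C=3, D=2, E=1)

YES — reachable via ⟨t0, t4, t0⟩ (3 firings)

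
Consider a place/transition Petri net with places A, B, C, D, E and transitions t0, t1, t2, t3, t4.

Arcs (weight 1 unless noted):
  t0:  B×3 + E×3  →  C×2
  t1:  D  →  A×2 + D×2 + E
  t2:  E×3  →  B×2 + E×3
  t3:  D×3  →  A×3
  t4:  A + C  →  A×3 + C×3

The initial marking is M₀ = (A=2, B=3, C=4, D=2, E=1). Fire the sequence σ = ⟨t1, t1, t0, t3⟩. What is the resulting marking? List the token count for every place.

(A=9, B=0, C=6, D=1, E=0)

step 1: fire t1:  (A=2, B=3, C=4, D=2, E=1) → (A=4, B=3, C=4, D=3, E=2)
step 2: fire t1:  (A=4, B=3, C=4, D=3, E=2) → (A=6, B=3, C=4, D=4, E=3)
step 3: fire t0:  (A=6, B=3, C=4, D=4, E=3) → (A=6, B=0, C=6, D=4, E=0)
step 4: fire t3:  (A=6, B=0, C=6, D=4, E=0) → (A=9, B=0, C=6, D=1, E=0)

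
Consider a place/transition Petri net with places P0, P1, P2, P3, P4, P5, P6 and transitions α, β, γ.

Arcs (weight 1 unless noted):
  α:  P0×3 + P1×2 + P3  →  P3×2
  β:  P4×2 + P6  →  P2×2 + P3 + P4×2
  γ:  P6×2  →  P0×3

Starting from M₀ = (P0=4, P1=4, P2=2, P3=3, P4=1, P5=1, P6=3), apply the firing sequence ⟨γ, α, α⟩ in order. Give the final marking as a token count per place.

(P0=1, P1=0, P2=2, P3=5, P4=1, P5=1, P6=1)

step 1: fire γ:  (P0=4, P1=4, P2=2, P3=3, P4=1, P5=1, P6=3) → (P0=7, P1=4, P2=2, P3=3, P4=1, P5=1, P6=1)
step 2: fire α:  (P0=7, P1=4, P2=2, P3=3, P4=1, P5=1, P6=1) → (P0=4, P1=2, P2=2, P3=4, P4=1, P5=1, P6=1)
step 3: fire α:  (P0=4, P1=2, P2=2, P3=4, P4=1, P5=1, P6=1) → (P0=1, P1=0, P2=2, P3=5, P4=1, P5=1, P6=1)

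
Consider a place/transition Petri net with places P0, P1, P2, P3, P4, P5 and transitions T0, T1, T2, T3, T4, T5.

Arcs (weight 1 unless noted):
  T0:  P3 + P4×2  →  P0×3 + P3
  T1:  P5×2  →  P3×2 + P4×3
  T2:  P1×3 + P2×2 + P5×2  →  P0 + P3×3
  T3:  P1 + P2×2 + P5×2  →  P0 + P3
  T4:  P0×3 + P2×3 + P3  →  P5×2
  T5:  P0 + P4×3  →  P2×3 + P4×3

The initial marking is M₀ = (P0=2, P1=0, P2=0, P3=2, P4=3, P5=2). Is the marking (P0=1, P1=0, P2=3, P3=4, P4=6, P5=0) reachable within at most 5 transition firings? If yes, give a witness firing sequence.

YES — reachable via ⟨T1, T5⟩ (2 firings)

step 1: fire T1:  (P0=2, P1=0, P2=0, P3=2, P4=3, P5=2) → (P0=2, P1=0, P2=0, P3=4, P4=6, P5=0)
step 2: fire T5:  (P0=2, P1=0, P2=0, P3=4, P4=6, P5=0) → (P0=1, P1=0, P2=3, P3=4, P4=6, P5=0)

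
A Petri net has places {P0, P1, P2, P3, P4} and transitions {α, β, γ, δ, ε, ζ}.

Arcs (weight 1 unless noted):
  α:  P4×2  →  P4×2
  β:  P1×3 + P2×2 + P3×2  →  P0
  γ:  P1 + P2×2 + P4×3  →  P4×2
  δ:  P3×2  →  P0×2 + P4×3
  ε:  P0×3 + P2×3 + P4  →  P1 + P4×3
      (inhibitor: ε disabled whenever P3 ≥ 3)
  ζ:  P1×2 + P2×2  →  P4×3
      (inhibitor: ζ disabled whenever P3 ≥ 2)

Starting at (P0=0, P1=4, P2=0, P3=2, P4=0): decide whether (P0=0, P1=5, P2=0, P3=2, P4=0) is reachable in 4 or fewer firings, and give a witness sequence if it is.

NO — not reachable within 4 firings

depth 0: 1 marking
depth 1: 2 markings reached so far
depth 2: 2 markings reached so far
(frontier empty at depth 2; search complete)
target is not among the 2 markings reachable within 4 steps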